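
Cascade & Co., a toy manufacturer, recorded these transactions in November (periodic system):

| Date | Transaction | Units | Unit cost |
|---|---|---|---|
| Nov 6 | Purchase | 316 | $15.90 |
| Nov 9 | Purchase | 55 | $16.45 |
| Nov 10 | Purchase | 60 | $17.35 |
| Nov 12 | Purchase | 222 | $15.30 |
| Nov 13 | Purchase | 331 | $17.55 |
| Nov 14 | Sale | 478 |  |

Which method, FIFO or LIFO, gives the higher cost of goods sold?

FIFO COGS: 316 @ $15.90 + 55 @ $16.45 + 60 @ $17.35 + 47 @ $15.30 = $7,689.25
LIFO COGS: 331 @ $17.55 + 147 @ $15.30 = $8,058.15

LIFO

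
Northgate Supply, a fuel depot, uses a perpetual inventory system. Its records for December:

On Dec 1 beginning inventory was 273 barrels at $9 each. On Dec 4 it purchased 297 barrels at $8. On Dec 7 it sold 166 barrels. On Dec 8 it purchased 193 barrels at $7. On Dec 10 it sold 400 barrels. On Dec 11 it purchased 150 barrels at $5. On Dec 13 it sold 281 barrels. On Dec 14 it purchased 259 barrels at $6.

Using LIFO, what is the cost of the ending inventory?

Ending inventory = $2,148

Dec 7, 166 sold [LIFO — newest first]: 166 @ $8 = $1,328
Dec 10, 400 sold [LIFO — newest first]: 193 @ $7 + 131 @ $8 + 76 @ $9 = $3,083
Dec 13, 281 sold [LIFO — newest first]: 150 @ $5 + 131 @ $9 = $1,929
Total COGS = $1,328 + $3,083 + $1,929 = $6,340
Ending inventory: 66 @ $9 + 259 @ $6 = $2,148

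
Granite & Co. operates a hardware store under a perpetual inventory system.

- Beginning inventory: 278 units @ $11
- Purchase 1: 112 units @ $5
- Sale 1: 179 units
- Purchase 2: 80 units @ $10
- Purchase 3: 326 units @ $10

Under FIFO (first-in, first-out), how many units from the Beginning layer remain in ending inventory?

Sale 1 (179) [FIFO — oldest first]: 179 @ $11 = $1,969
Ending inventory: 99 @ $11 + 112 @ $5 + 80 @ $10 + 326 @ $10 = $5,709

99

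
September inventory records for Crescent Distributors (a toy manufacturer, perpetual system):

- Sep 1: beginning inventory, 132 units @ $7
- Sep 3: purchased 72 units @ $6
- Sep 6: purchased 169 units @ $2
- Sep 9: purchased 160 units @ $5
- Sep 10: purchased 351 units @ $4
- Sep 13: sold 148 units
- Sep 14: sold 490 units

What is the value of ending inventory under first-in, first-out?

Ending inventory = $984

Sep 13, 148 sold [FIFO — oldest first]: 132 @ $7 + 16 @ $6 = $1,020
Sep 14, 490 sold [FIFO — oldest first]: 56 @ $6 + 169 @ $2 + 160 @ $5 + 105 @ $4 = $1,894
Total COGS = $1,020 + $1,894 = $2,914
Ending inventory: 246 @ $4 = $984
Check: goods available $3,898 = COGS $2,914 + ending $984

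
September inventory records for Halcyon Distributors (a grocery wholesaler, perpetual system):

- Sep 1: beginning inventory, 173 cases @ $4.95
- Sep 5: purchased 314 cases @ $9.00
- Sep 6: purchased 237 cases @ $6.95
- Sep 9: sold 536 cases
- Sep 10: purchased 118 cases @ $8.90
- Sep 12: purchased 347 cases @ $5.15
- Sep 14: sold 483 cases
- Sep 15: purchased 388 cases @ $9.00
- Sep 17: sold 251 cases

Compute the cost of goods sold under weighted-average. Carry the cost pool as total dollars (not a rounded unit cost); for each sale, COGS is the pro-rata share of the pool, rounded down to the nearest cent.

After Sep 1: 173 on hand, pool $856.35 (≈ $4.9500 each)
After Sep 5: 487 on hand, pool $3,682.35 (≈ $7.5613 each)
After Sep 6: 724 on hand, pool $5,329.50 (≈ $7.3612 each)
Sep 9, sell 536: 536/724 × $5,329.50 → $3,945.59
After Sep 10: 306 on hand, pool $2,434.11 (≈ $7.9546 each)
After Sep 12: 653 on hand, pool $4,221.16 (≈ $6.4643 each)
Sep 14, sell 483: 483/653 × $4,221.16 → $3,122.23
After Sep 15: 558 on hand, pool $4,590.93 (≈ $8.2275 each)
Sep 17, sell 251: 251/558 × $4,590.93 → $2,065.09
Total COGS = $3,945.59 + $3,122.23 + $2,065.09 = $9,132.91
Ending inventory (cost pool remaining) = $2,525.84

COGS = $9,132.91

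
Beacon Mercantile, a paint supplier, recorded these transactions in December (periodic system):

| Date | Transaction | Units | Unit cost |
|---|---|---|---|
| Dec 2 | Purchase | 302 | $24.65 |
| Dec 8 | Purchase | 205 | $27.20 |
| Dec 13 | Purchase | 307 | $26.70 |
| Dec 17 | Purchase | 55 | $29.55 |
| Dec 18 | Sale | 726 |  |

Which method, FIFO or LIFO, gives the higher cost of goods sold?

LIFO

FIFO COGS: 302 @ $24.65 + 205 @ $27.20 + 219 @ $26.70 = $18,867.60
LIFO COGS: 55 @ $29.55 + 307 @ $26.70 + 205 @ $27.20 + 159 @ $24.65 = $19,317.50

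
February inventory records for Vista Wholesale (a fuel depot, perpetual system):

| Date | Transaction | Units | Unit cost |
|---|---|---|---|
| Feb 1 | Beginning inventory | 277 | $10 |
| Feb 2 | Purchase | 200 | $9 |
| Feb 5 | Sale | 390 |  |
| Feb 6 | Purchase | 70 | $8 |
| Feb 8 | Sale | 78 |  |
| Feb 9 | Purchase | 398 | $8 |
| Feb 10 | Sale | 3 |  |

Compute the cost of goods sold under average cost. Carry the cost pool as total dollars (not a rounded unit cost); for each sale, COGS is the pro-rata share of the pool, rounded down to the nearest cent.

After Feb 1: 277 on hand, pool $2,770.00 (≈ $10.0000 each)
After Feb 2: 477 on hand, pool $4,570.00 (≈ $9.5807 each)
Feb 5, sell 390: 390/477 × $4,570.00 → $3,736.47
After Feb 6: 157 on hand, pool $1,393.53 (≈ $8.8760 each)
Feb 8, sell 78: 78/157 × $1,393.53 → $692.32
After Feb 9: 477 on hand, pool $3,885.21 (≈ $8.1451 each)
Feb 10, sell 3: 3/477 × $3,885.21 → $24.43
Total COGS = $3,736.47 + $692.32 + $24.43 = $4,453.22
Ending inventory (cost pool remaining) = $3,860.78

COGS = $4,453.22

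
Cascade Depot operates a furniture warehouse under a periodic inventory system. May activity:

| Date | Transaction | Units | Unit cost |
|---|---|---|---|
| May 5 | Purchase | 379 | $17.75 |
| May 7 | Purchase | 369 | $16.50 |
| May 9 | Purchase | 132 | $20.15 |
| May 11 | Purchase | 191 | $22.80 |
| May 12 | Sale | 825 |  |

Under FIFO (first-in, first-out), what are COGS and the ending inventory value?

May 12, 825 sold [FIFO — oldest first]: 379 @ $17.75 + 369 @ $16.50 + 77 @ $20.15 = $14,367.30
Ending inventory: 55 @ $20.15 + 191 @ $22.80 = $5,463.05

COGS = $14,367.30; ending inventory = $5,463.05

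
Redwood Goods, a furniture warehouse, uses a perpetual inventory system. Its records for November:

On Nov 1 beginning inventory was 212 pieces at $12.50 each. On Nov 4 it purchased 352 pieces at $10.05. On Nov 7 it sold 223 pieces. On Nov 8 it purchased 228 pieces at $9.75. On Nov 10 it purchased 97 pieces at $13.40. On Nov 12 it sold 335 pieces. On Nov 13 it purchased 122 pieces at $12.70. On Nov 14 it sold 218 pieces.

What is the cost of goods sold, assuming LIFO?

Nov 7, 223 sold [LIFO — newest first]: 223 @ $10.05 = $2,241.15
Nov 12, 335 sold [LIFO — newest first]: 97 @ $13.40 + 228 @ $9.75 + 10 @ $10.05 = $3,623.30
Nov 14, 218 sold [LIFO — newest first]: 122 @ $12.70 + 96 @ $10.05 = $2,514.20
Total COGS = $2,241.15 + $3,623.30 + $2,514.20 = $8,378.65
Ending inventory: 212 @ $12.50 + 23 @ $10.05 = $2,881.15

COGS = $8,378.65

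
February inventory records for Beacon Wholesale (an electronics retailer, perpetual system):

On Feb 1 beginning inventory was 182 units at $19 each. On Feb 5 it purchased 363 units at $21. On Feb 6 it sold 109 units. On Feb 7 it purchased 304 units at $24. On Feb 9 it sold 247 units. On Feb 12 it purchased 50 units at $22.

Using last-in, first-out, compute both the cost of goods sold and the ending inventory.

COGS = $8,217; ending inventory = $11,260

Feb 6, 109 sold [LIFO — newest first]: 109 @ $21 = $2,289
Feb 9, 247 sold [LIFO — newest first]: 247 @ $24 = $5,928
Total COGS = $2,289 + $5,928 = $8,217
Ending inventory: 182 @ $19 + 254 @ $21 + 57 @ $24 + 50 @ $22 = $11,260
Check: goods available $19,477 = COGS $8,217 + ending $11,260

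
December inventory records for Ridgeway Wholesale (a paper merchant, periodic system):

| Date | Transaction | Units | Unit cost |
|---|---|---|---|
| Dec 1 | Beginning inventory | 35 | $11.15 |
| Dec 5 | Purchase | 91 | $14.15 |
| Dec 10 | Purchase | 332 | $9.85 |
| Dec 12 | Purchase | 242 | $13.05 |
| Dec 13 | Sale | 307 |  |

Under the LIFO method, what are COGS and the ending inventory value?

Dec 13, 307 sold [LIFO — newest first]: 242 @ $13.05 + 65 @ $9.85 = $3,798.35
Ending inventory: 35 @ $11.15 + 91 @ $14.15 + 267 @ $9.85 = $4,307.85
Check: goods available $8,106.20 = COGS $3,798.35 + ending $4,307.85

COGS = $3,798.35; ending inventory = $4,307.85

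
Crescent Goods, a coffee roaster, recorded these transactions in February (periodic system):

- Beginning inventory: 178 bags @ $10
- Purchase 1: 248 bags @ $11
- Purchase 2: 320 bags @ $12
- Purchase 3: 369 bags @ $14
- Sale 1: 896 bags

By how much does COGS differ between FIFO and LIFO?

$835

FIFO COGS: 178 @ $10 + 248 @ $11 + 320 @ $12 + 150 @ $14 = $10,448
LIFO COGS: 369 @ $14 + 320 @ $12 + 207 @ $11 = $11,283
Difference = |$10,448 − $11,283| = $835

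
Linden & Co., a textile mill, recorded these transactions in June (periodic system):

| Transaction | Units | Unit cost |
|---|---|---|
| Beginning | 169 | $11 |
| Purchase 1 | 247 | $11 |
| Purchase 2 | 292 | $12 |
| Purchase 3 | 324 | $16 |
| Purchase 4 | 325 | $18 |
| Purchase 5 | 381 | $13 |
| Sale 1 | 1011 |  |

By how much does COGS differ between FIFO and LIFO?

FIFO COGS: 169 @ $11 + 247 @ $11 + 292 @ $12 + 303 @ $16 = $12,928
LIFO COGS: 381 @ $13 + 325 @ $18 + 305 @ $16 = $15,683
Difference = |$12,928 − $15,683| = $2,755

$2,755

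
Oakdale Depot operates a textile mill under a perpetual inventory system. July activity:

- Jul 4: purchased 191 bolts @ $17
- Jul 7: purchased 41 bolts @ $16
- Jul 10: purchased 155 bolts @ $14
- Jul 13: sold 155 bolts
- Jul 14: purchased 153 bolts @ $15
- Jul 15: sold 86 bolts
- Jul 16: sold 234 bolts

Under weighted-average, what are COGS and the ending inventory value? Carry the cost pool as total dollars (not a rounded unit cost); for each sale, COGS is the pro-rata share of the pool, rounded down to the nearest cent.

After Jul 4: 191 on hand, pool $3,247.00 (≈ $17.0000 each)
After Jul 7: 232 on hand, pool $3,903.00 (≈ $16.8233 each)
After Jul 10: 387 on hand, pool $6,073.00 (≈ $15.6925 each)
Jul 13, sell 155: 155/387 × $6,073.00 → $2,432.33
After Jul 14: 385 on hand, pool $5,935.67 (≈ $15.4173 each)
Jul 15, sell 86: 86/385 × $5,935.67 → $1,325.88
Jul 16, sell 234: 234/299 × $4,609.79 → $3,607.66
Total COGS = $2,432.33 + $1,325.88 + $3,607.66 = $7,365.87
Ending inventory (cost pool remaining) = $1,002.13

COGS = $7,365.87; ending inventory = $1,002.13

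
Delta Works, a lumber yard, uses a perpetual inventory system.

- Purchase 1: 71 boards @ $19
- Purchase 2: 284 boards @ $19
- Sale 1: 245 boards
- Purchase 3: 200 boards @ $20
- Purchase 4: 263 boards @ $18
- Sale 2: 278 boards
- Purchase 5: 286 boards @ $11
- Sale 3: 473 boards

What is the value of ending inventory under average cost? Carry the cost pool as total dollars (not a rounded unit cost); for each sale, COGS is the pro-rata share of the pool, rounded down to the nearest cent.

Ending inventory = $1,620.67

After Purchase 1: 71 on hand, pool $1,349.00 (≈ $19.0000 each)
After Purchase 2: 355 on hand, pool $6,745.00 (≈ $19.0000 each)
Sale 1, sell 245: 245/355 × $6,745.00 → $4,655.00
After Purchase 3: 310 on hand, pool $6,090.00 (≈ $19.6452 each)
After Purchase 4: 573 on hand, pool $10,824.00 (≈ $18.8901 each)
Sale 2, sell 278: 278/573 × $10,824.00 → $5,251.43
After Purchase 5: 581 on hand, pool $8,718.57 (≈ $15.0061 each)
Sale 3, sell 473: 473/581 × $8,718.57 → $7,097.90
Total COGS = $4,655.00 + $5,251.43 + $7,097.90 = $17,004.33
Ending inventory (cost pool remaining) = $1,620.67
Check: goods available $18,625.00 = COGS $17,004.33 + ending $1,620.67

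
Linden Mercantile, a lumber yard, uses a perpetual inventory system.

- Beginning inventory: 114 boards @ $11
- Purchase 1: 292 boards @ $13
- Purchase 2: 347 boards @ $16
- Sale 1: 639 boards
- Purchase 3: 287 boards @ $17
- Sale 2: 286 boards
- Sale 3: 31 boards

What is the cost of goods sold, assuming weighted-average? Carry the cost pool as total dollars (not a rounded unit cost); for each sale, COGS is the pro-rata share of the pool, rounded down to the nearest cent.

After Beginning: 114 on hand, pool $1,254.00 (≈ $11.0000 each)
After Purchase 1: 406 on hand, pool $5,050.00 (≈ $12.4384 each)
After Purchase 2: 753 on hand, pool $10,602.00 (≈ $14.0797 each)
Sale 1, sell 639: 639/753 × $10,602.00 → $8,996.91
After Purchase 3: 401 on hand, pool $6,484.09 (≈ $16.1698 each)
Sale 2, sell 286: 286/401 × $6,484.09 → $4,624.56
Sale 3, sell 31: 31/115 × $1,859.53 → $501.26
Total COGS = $8,996.91 + $4,624.56 + $501.26 = $14,122.73
Ending inventory (cost pool remaining) = $1,358.27

COGS = $14,122.73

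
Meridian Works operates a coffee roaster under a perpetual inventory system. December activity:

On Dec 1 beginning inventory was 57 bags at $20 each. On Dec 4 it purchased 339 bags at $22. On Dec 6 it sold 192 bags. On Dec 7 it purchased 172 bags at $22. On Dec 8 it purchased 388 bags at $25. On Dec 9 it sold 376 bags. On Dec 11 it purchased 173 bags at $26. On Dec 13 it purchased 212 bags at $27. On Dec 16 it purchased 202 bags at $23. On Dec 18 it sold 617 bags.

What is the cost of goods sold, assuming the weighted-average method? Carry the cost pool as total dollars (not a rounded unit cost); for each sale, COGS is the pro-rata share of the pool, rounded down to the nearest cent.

After Dec 1: 57 on hand, pool $1,140.00 (≈ $20.0000 each)
After Dec 4: 396 on hand, pool $8,598.00 (≈ $21.7121 each)
Dec 6, sell 192: 192/396 × $8,598.00 → $4,168.72
After Dec 7: 376 on hand, pool $8,213.28 (≈ $21.8438 each)
After Dec 8: 764 on hand, pool $17,913.28 (≈ $23.4467 each)
Dec 9, sell 376: 376/764 × $17,913.28 → $8,815.95
After Dec 11: 561 on hand, pool $13,595.33 (≈ $24.2341 each)
After Dec 13: 773 on hand, pool $19,319.33 (≈ $24.9927 each)
After Dec 16: 975 on hand, pool $23,965.33 (≈ $24.5798 each)
Dec 18, sell 617: 617/975 × $23,965.33 → $15,165.75
Total COGS = $4,168.72 + $8,815.95 + $15,165.75 = $28,150.42
Ending inventory (cost pool remaining) = $8,799.58
Check: goods available $36,950.00 = COGS $28,150.42 + ending $8,799.58

COGS = $28,150.42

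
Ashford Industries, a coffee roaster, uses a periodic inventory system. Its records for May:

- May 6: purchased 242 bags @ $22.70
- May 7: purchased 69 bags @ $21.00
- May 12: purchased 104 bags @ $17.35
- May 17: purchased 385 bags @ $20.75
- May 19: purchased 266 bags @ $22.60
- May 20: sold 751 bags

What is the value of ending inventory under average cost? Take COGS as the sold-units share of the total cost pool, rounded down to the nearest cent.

Ending inventory = $6,721.72

May 20, sell 751: 751/1066 × $22,747.15 → $16,025.43
Ending inventory (cost pool remaining) = $6,721.72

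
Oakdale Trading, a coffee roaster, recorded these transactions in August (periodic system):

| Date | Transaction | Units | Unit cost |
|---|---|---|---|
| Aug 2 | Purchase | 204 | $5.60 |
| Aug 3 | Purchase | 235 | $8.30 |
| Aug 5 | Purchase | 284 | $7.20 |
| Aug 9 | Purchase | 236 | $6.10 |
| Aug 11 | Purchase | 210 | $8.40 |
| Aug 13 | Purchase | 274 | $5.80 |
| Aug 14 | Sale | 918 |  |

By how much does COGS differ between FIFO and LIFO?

$108.80

FIFO COGS: 204 @ $5.60 + 235 @ $8.30 + 284 @ $7.20 + 195 @ $6.10 = $6,327.20
LIFO COGS: 274 @ $5.80 + 210 @ $8.40 + 236 @ $6.10 + 198 @ $7.20 = $6,218.40
Difference = |$6,327.20 − $6,218.40| = $108.80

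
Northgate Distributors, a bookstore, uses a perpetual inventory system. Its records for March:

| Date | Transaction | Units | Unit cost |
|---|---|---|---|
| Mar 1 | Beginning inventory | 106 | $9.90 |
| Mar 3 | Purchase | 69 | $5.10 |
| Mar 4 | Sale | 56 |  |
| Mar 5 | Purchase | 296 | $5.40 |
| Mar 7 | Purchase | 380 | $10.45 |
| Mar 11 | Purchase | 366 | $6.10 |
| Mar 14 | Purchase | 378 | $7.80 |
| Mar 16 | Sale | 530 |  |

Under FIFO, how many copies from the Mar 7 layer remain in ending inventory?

265

Mar 4, 56 sold [FIFO — oldest first]: 56 @ $9.90 = $554.40
Mar 16, 530 sold [FIFO — oldest first]: 50 @ $9.90 + 69 @ $5.10 + 296 @ $5.40 + 115 @ $10.45 = $3,647.05
Total COGS = $554.40 + $3,647.05 = $4,201.45
Ending inventory: 265 @ $10.45 + 366 @ $6.10 + 378 @ $7.80 = $7,950.25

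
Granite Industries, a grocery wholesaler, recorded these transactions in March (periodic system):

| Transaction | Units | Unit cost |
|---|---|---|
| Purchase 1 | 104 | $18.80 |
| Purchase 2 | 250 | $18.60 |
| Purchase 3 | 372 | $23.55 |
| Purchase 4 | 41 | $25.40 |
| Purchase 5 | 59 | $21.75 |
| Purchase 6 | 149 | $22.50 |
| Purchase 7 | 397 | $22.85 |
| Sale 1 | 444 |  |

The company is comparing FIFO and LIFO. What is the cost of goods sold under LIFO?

FIFO COGS: 104 @ $18.80 + 250 @ $18.60 + 90 @ $23.55 = $8,724.70
LIFO COGS: 397 @ $22.85 + 47 @ $22.50 = $10,128.95

COGS = $10,128.95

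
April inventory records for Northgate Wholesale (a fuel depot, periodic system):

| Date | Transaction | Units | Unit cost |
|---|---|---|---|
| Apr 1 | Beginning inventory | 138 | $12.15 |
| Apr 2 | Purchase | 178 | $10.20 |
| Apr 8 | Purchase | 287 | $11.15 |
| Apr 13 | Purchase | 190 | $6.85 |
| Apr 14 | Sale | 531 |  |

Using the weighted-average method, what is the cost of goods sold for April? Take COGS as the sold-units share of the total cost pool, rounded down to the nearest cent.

Apr 14, sell 531: 531/793 × $7,993.85 → $5,352.75
Ending inventory (cost pool remaining) = $2,641.10

COGS = $5,352.75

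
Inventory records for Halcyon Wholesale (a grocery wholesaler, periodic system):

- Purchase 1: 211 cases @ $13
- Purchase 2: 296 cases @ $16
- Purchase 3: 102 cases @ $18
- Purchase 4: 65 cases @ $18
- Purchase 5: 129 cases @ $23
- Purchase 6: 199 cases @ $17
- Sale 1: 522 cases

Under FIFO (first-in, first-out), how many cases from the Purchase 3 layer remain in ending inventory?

87

Sale 1 (522) [FIFO — oldest first]: 211 @ $13 + 296 @ $16 + 15 @ $18 = $7,749
Ending inventory: 87 @ $18 + 65 @ $18 + 129 @ $23 + 199 @ $17 = $9,086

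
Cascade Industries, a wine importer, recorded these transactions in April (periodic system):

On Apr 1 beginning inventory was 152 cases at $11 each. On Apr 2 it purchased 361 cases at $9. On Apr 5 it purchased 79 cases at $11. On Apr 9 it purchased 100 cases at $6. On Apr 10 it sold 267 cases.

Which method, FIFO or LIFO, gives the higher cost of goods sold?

FIFO COGS: 152 @ $11 + 115 @ $9 = $2,707
LIFO COGS: 100 @ $6 + 79 @ $11 + 88 @ $9 = $2,261

FIFO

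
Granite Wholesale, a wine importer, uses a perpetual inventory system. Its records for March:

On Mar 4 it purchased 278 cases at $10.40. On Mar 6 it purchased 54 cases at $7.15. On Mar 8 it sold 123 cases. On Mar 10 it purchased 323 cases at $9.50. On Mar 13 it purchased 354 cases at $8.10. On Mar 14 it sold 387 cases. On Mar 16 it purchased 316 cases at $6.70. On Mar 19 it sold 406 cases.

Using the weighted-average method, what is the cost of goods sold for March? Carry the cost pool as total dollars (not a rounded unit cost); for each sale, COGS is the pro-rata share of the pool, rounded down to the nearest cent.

After Mar 4: 278 on hand, pool $2,891.20 (≈ $10.4000 each)
After Mar 6: 332 on hand, pool $3,277.30 (≈ $9.8714 each)
Mar 8, sell 123: 123/332 × $3,277.30 → $1,214.18
After Mar 10: 532 on hand, pool $5,131.62 (≈ $9.6459 each)
After Mar 13: 886 on hand, pool $7,999.02 (≈ $9.0282 each)
Mar 14, sell 387: 387/886 × $7,999.02 → $3,493.92
After Mar 16: 815 on hand, pool $6,622.30 (≈ $8.1255 each)
Mar 19, sell 406: 406/815 × $6,622.30 → $3,298.96
Total COGS = $1,214.18 + $3,493.92 + $3,298.96 = $8,007.06
Ending inventory (cost pool remaining) = $3,323.34

COGS = $8,007.06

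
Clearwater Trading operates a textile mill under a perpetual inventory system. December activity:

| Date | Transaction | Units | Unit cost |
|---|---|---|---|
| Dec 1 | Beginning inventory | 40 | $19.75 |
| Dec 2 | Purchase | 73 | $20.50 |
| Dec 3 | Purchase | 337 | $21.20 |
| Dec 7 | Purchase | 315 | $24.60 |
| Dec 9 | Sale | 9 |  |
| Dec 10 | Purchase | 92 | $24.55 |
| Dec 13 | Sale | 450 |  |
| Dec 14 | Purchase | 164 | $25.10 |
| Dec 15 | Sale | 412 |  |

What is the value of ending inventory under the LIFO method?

Dec 9, 9 sold [LIFO — newest first]: 9 @ $24.60 = $221.40
Dec 13, 450 sold [LIFO — newest first]: 92 @ $24.55 + 306 @ $24.60 + 52 @ $21.20 = $10,888.60
Dec 15, 412 sold [LIFO — newest first]: 164 @ $25.10 + 248 @ $21.20 = $9,374.00
Total COGS = $221.40 + $10,888.60 + $9,374.00 = $20,484.00
Ending inventory: 40 @ $19.75 + 73 @ $20.50 + 37 @ $21.20 = $3,070.90
Check: goods available $23,554.90 = COGS $20,484.00 + ending $3,070.90

Ending inventory = $3,070.90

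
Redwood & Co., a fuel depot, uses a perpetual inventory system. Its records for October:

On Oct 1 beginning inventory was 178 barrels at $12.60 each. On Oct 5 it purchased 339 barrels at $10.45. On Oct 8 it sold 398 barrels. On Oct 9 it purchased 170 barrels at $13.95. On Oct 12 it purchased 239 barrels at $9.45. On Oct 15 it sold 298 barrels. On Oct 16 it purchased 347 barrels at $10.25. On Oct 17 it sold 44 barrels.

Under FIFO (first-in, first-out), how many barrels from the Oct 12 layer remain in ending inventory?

Oct 8, 398 sold [FIFO — oldest first]: 178 @ $12.60 + 220 @ $10.45 = $4,541.80
Oct 15, 298 sold [FIFO — oldest first]: 119 @ $10.45 + 170 @ $13.95 + 9 @ $9.45 = $3,700.10
Oct 17, 44 sold [FIFO — oldest first]: 44 @ $9.45 = $415.80
Total COGS = $4,541.80 + $3,700.10 + $415.80 = $8,657.70
Ending inventory: 186 @ $9.45 + 347 @ $10.25 = $5,314.45

186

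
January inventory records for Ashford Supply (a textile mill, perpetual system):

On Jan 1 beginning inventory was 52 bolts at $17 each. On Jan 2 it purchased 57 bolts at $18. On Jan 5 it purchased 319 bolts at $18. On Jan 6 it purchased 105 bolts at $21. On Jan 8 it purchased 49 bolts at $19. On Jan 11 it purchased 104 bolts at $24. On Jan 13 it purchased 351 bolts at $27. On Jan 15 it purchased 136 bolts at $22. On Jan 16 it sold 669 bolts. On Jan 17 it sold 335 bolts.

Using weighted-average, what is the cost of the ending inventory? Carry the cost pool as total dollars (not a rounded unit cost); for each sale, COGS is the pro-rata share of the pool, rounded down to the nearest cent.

After Jan 1: 52 on hand, pool $884.00 (≈ $17.0000 each)
After Jan 2: 109 on hand, pool $1,910.00 (≈ $17.5229 each)
After Jan 5: 428 on hand, pool $7,652.00 (≈ $17.8785 each)
After Jan 6: 533 on hand, pool $9,857.00 (≈ $18.4934 each)
After Jan 8: 582 on hand, pool $10,788.00 (≈ $18.5361 each)
After Jan 11: 686 on hand, pool $13,284.00 (≈ $19.3644 each)
After Jan 13: 1037 on hand, pool $22,761.00 (≈ $21.9489 each)
After Jan 15: 1173 on hand, pool $25,753.00 (≈ $21.9548 each)
Jan 16, sell 669: 669/1173 × $25,753.00 → $14,687.77
Jan 17, sell 335: 335/504 × $11,065.23 → $7,354.86
Total COGS = $14,687.77 + $7,354.86 = $22,042.63
Ending inventory (cost pool remaining) = $3,710.37

Ending inventory = $3,710.37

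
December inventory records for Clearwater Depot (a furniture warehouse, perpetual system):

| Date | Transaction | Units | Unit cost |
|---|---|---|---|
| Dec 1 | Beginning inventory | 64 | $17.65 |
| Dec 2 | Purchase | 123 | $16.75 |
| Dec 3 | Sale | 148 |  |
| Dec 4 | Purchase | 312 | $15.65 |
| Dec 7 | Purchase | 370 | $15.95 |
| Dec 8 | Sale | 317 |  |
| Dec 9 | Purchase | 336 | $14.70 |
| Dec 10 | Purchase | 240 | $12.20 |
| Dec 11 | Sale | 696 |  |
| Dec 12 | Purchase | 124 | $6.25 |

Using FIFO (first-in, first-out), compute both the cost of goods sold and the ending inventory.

Dec 3, 148 sold [FIFO — oldest first]: 64 @ $17.65 + 84 @ $16.75 = $2,536.60
Dec 8, 317 sold [FIFO — oldest first]: 39 @ $16.75 + 278 @ $15.65 = $5,003.95
Dec 11, 696 sold [FIFO — oldest first]: 34 @ $15.65 + 370 @ $15.95 + 292 @ $14.70 = $10,726.00
Total COGS = $2,536.60 + $5,003.95 + $10,726.00 = $18,266.55
Ending inventory: 44 @ $14.70 + 240 @ $12.20 + 124 @ $6.25 = $4,349.80
Check: goods available $22,616.35 = COGS $18,266.55 + ending $4,349.80

COGS = $18,266.55; ending inventory = $4,349.80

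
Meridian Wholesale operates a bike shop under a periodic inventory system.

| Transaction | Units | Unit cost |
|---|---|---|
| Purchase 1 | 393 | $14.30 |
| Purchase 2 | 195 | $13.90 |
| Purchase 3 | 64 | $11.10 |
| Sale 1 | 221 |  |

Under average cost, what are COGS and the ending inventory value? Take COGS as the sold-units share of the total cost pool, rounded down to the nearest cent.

Sale 1, sell 221: 221/652 × $9,040.80 → $3,064.44
Ending inventory (cost pool remaining) = $5,976.36
Check: goods available $9,040.80 = COGS $3,064.44 + ending $5,976.36

COGS = $3,064.44; ending inventory = $5,976.36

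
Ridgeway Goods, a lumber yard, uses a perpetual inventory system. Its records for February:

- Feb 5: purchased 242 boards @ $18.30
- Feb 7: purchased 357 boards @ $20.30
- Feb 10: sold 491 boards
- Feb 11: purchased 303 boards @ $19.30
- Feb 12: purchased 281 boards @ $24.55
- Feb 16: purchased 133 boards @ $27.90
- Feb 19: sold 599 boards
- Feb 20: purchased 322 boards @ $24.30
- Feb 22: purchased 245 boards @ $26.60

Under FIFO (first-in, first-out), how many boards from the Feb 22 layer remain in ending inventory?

Feb 10, 491 sold [FIFO — oldest first]: 242 @ $18.30 + 249 @ $20.30 = $9,483.30
Feb 19, 599 sold [FIFO — oldest first]: 108 @ $20.30 + 303 @ $19.30 + 188 @ $24.55 = $12,655.70
Total COGS = $9,483.30 + $12,655.70 = $22,139.00
Ending inventory: 93 @ $24.55 + 133 @ $27.90 + 322 @ $24.30 + 245 @ $26.60 = $20,335.45

245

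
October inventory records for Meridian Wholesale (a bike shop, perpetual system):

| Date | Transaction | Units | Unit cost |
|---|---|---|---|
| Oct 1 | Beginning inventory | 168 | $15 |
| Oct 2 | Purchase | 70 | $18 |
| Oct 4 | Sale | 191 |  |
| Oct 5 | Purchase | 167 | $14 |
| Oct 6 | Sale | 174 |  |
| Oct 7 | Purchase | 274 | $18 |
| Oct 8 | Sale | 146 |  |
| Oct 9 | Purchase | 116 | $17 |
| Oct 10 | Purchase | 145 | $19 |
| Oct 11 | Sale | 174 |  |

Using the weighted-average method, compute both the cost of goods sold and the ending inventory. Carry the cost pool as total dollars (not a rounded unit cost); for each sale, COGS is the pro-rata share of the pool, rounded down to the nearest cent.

After Oct 1: 168 on hand, pool $2,520.00 (≈ $15.0000 each)
After Oct 2: 238 on hand, pool $3,780.00 (≈ $15.8824 each)
Oct 4, sell 191: 191/238 × $3,780.00 → $3,033.52
After Oct 5: 214 on hand, pool $3,084.48 (≈ $14.4135 each)
Oct 6, sell 174: 174/214 × $3,084.48 → $2,507.94
After Oct 7: 314 on hand, pool $5,508.54 (≈ $17.5431 each)
Oct 8, sell 146: 146/314 × $5,508.54 → $2,561.29
After Oct 9: 284 on hand, pool $4,919.25 (≈ $17.3213 each)
After Oct 10: 429 on hand, pool $7,674.25 (≈ $17.8887 each)
Oct 11, sell 174: 174/429 × $7,674.25 → $3,112.63
Total COGS = $3,033.52 + $2,507.94 + $2,561.29 + $3,112.63 = $11,215.38
Ending inventory (cost pool remaining) = $4,561.62

COGS = $11,215.38; ending inventory = $4,561.62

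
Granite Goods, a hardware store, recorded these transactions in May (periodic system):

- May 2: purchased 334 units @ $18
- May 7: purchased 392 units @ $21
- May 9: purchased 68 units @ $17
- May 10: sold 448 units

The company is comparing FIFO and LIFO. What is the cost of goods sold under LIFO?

COGS = $9,136

FIFO COGS: 334 @ $18 + 114 @ $21 = $8,406
LIFO COGS: 68 @ $17 + 380 @ $21 = $9,136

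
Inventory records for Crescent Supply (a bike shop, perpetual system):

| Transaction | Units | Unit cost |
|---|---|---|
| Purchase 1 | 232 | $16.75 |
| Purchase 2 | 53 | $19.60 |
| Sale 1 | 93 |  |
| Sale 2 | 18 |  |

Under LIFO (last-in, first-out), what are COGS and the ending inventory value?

COGS = $2,010.30; ending inventory = $2,914.50

Sale 1 (93) [LIFO — newest first]: 53 @ $19.60 + 40 @ $16.75 = $1,708.80
Sale 2 (18) [LIFO — newest first]: 18 @ $16.75 = $301.50
Total COGS = $1,708.80 + $301.50 = $2,010.30
Ending inventory: 174 @ $16.75 = $2,914.50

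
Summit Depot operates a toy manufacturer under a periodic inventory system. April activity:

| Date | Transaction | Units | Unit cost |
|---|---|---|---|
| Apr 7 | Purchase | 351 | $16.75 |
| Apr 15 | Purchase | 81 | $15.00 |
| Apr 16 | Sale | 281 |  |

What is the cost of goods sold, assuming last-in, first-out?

COGS = $4,565.00

Apr 16, 281 sold [LIFO — newest first]: 81 @ $15.00 + 200 @ $16.75 = $4,565.00
Ending inventory: 151 @ $16.75 = $2,529.25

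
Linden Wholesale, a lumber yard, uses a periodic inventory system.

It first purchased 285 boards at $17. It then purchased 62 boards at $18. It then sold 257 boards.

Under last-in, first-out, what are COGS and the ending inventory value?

Sale 1 (257) [LIFO — newest first]: 62 @ $18 + 195 @ $17 = $4,431
Ending inventory: 90 @ $17 = $1,530
Check: goods available $5,961 = COGS $4,431 + ending $1,530

COGS = $4,431; ending inventory = $1,530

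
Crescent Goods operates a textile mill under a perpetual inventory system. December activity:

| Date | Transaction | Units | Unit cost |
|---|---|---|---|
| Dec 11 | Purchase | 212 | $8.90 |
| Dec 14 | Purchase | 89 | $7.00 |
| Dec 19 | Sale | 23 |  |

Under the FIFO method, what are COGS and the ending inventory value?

Dec 19, 23 sold [FIFO — oldest first]: 23 @ $8.90 = $204.70
Ending inventory: 189 @ $8.90 + 89 @ $7.00 = $2,305.10

COGS = $204.70; ending inventory = $2,305.10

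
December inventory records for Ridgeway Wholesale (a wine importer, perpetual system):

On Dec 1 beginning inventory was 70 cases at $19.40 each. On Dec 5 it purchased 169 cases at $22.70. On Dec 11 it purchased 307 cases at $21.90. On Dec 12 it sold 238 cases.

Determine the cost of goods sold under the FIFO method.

COGS = $5,171.60

Dec 12, 238 sold [FIFO — oldest first]: 70 @ $19.40 + 168 @ $22.70 = $5,171.60
Ending inventory: 1 @ $22.70 + 307 @ $21.90 = $6,746.00
Check: goods available $11,917.60 = COGS $5,171.60 + ending $6,746.00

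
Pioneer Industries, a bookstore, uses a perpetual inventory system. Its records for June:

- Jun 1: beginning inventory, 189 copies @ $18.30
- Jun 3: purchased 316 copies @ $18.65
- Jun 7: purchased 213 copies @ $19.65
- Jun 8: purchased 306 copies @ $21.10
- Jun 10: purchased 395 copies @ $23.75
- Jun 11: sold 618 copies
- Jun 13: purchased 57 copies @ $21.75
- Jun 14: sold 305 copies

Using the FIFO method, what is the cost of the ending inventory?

Jun 11, 618 sold [FIFO — oldest first]: 189 @ $18.30 + 316 @ $18.65 + 113 @ $19.65 = $11,572.55
Jun 14, 305 sold [FIFO — oldest first]: 100 @ $19.65 + 205 @ $21.10 = $6,290.50
Total COGS = $11,572.55 + $6,290.50 = $17,863.05
Ending inventory: 101 @ $21.10 + 395 @ $23.75 + 57 @ $21.75 = $12,752.10
Check: goods available $30,615.15 = COGS $17,863.05 + ending $12,752.10

Ending inventory = $12,752.10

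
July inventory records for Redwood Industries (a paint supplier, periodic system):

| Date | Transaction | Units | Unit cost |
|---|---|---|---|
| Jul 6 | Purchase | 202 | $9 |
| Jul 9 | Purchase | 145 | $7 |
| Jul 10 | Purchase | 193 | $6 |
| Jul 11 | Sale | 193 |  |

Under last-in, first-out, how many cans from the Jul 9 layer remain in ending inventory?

145

Jul 11, 193 sold [LIFO — newest first]: 193 @ $6 = $1,158
Ending inventory: 202 @ $9 + 145 @ $7 = $2,833
Check: goods available $3,991 = COGS $1,158 + ending $2,833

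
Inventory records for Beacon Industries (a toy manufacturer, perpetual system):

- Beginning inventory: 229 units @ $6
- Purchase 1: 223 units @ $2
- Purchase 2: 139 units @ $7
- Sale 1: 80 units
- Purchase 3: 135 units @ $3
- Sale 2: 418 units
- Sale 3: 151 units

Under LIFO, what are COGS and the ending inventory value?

COGS = $2,736; ending inventory = $462

Sale 1 (80) [LIFO — newest first]: 80 @ $7 = $560
Sale 2 (418) [LIFO — newest first]: 135 @ $3 + 59 @ $7 + 223 @ $2 + 1 @ $6 = $1,270
Sale 3 (151) [LIFO — newest first]: 151 @ $6 = $906
Total COGS = $560 + $1,270 + $906 = $2,736
Ending inventory: 77 @ $6 = $462
Check: goods available $3,198 = COGS $2,736 + ending $462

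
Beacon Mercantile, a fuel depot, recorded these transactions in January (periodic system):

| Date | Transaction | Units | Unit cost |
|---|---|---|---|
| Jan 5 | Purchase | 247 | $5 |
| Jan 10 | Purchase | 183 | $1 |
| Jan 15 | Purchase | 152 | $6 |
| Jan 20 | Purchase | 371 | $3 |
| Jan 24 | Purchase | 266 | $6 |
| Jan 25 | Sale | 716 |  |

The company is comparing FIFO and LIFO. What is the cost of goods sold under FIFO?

FIFO COGS: 247 @ $5 + 183 @ $1 + 152 @ $6 + 134 @ $3 = $2,732
LIFO COGS: 266 @ $6 + 371 @ $3 + 79 @ $6 = $3,183

COGS = $2,732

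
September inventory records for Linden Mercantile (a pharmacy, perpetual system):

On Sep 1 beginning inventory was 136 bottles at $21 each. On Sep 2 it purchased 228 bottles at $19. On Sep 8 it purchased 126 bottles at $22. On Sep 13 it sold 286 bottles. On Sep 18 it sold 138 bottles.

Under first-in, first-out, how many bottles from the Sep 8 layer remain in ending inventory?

66

Sep 13, 286 sold [FIFO — oldest first]: 136 @ $21 + 150 @ $19 = $5,706
Sep 18, 138 sold [FIFO — oldest first]: 78 @ $19 + 60 @ $22 = $2,802
Total COGS = $5,706 + $2,802 = $8,508
Ending inventory: 66 @ $22 = $1,452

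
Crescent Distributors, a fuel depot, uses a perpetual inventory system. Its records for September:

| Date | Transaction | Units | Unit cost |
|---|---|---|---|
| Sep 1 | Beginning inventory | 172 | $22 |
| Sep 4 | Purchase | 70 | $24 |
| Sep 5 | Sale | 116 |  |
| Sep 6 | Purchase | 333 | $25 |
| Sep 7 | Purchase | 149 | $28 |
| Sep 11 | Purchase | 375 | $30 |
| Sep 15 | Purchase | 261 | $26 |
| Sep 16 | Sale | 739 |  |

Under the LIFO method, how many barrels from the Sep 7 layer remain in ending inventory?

46

Sep 5, 116 sold [LIFO — newest first]: 70 @ $24 + 46 @ $22 = $2,692
Sep 16, 739 sold [LIFO — newest first]: 261 @ $26 + 375 @ $30 + 103 @ $28 = $20,920
Total COGS = $2,692 + $20,920 = $23,612
Ending inventory: 126 @ $22 + 333 @ $25 + 46 @ $28 = $12,385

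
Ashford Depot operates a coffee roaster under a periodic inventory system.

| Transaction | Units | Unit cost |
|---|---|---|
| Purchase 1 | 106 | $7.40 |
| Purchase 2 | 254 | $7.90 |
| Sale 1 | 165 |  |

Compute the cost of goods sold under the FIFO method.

Sale 1 (165) [FIFO — oldest first]: 106 @ $7.40 + 59 @ $7.90 = $1,250.50
Ending inventory: 195 @ $7.90 = $1,540.50
Check: goods available $2,791.00 = COGS $1,250.50 + ending $1,540.50

COGS = $1,250.50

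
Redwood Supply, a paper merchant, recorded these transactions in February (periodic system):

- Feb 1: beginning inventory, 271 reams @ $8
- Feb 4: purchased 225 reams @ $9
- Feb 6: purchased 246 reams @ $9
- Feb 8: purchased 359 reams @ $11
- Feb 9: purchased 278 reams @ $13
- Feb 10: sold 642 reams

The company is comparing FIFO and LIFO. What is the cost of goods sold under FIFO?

COGS = $5,507

FIFO COGS: 271 @ $8 + 225 @ $9 + 146 @ $9 = $5,507
LIFO COGS: 278 @ $13 + 359 @ $11 + 5 @ $9 = $7,608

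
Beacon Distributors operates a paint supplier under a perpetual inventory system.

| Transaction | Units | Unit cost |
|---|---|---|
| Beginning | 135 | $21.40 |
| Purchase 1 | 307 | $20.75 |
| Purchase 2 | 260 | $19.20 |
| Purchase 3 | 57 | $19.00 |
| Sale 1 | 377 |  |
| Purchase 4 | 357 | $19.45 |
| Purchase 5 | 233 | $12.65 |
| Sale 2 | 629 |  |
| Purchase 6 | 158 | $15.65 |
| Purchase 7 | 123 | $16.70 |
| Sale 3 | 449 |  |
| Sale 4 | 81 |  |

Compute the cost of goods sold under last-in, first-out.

COGS = $27,740.55

Sale 1 (377) [LIFO — newest first]: 57 @ $19.00 + 260 @ $19.20 + 60 @ $20.75 = $7,320.00
Sale 2 (629) [LIFO — newest first]: 233 @ $12.65 + 357 @ $19.45 + 39 @ $20.75 = $10,700.35
Sale 3 (449) [LIFO — newest first]: 123 @ $16.70 + 158 @ $15.65 + 168 @ $20.75 = $8,012.80
Sale 4 (81) [LIFO — newest first]: 40 @ $20.75 + 41 @ $21.40 = $1,707.40
Total COGS = $7,320.00 + $10,700.35 + $8,012.80 + $1,707.40 = $27,740.55
Ending inventory: 94 @ $21.40 = $2,011.60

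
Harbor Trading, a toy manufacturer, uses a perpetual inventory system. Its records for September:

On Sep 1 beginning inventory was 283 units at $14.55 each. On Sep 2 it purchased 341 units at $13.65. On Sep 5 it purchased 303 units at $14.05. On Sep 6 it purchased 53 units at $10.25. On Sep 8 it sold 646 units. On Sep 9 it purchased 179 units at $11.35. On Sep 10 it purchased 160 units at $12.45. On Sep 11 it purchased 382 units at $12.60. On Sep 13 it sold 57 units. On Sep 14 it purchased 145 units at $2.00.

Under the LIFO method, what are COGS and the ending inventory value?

COGS = $9,477.10; ending inventory = $13,222.45

Sep 8, 646 sold [LIFO — newest first]: 53 @ $10.25 + 303 @ $14.05 + 290 @ $13.65 = $8,758.90
Sep 13, 57 sold [LIFO — newest first]: 57 @ $12.60 = $718.20
Total COGS = $8,758.90 + $718.20 = $9,477.10
Ending inventory: 283 @ $14.55 + 51 @ $13.65 + 179 @ $11.35 + 160 @ $12.45 + 325 @ $12.60 + 145 @ $2.00 = $13,222.45
Check: goods available $22,699.55 = COGS $9,477.10 + ending $13,222.45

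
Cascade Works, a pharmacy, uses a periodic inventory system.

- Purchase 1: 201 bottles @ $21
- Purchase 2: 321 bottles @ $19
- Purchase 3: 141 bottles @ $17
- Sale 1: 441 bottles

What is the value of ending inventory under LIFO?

Ending inventory = $4,620

Sale 1 (441) [LIFO — newest first]: 141 @ $17 + 300 @ $19 = $8,097
Ending inventory: 201 @ $21 + 21 @ $19 = $4,620
Check: goods available $12,717 = COGS $8,097 + ending $4,620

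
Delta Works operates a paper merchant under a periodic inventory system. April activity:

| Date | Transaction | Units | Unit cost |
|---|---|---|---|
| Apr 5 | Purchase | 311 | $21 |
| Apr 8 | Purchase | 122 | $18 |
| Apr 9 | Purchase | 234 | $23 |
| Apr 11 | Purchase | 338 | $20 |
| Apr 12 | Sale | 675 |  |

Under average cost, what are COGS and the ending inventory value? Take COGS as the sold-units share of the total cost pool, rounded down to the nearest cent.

Apr 12, sell 675: 675/1005 × $20,869.00 → $14,016.49
Ending inventory (cost pool remaining) = $6,852.51

COGS = $14,016.49; ending inventory = $6,852.51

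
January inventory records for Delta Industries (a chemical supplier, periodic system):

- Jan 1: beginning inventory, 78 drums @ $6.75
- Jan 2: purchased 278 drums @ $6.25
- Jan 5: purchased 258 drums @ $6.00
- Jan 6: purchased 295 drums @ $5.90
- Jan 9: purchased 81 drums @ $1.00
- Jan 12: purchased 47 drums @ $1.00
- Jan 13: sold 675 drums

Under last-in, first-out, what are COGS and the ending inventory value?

Jan 13, 675 sold [LIFO — newest first]: 47 @ $1.00 + 81 @ $1.00 + 295 @ $5.90 + 252 @ $6.00 = $3,380.50
Ending inventory: 78 @ $6.75 + 278 @ $6.25 + 6 @ $6.00 = $2,300.00

COGS = $3,380.50; ending inventory = $2,300.00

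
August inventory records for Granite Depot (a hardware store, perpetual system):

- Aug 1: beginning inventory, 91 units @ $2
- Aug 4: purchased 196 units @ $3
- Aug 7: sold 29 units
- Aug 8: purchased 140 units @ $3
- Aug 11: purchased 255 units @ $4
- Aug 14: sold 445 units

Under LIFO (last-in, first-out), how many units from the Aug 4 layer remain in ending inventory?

Aug 7, 29 sold [LIFO — newest first]: 29 @ $3 = $87
Aug 14, 445 sold [LIFO — newest first]: 255 @ $4 + 140 @ $3 + 50 @ $3 = $1,590
Total COGS = $87 + $1,590 = $1,677
Ending inventory: 91 @ $2 + 117 @ $3 = $533

117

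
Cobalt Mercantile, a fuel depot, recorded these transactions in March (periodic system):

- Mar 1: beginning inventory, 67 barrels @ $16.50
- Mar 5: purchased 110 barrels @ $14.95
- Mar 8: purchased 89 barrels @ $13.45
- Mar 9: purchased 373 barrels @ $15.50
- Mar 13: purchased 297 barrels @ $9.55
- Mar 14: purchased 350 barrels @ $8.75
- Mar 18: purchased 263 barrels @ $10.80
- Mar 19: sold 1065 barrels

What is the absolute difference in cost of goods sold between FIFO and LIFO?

FIFO COGS: 67 @ $16.50 + 110 @ $14.95 + 89 @ $13.45 + 373 @ $15.50 + 297 @ $9.55 + 129 @ $8.75 = $13,693.65
LIFO COGS: 263 @ $10.80 + 350 @ $8.75 + 297 @ $9.55 + 155 @ $15.50 = $11,141.75
Difference = |$13,693.65 − $11,141.75| = $2,551.90

$2,551.90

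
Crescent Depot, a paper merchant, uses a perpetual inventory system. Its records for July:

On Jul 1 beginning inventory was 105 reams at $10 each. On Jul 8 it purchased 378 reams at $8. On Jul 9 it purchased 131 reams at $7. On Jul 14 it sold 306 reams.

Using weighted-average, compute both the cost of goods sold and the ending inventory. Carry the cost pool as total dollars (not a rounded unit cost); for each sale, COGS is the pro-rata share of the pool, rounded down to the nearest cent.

After Jul 1: 105 on hand, pool $1,050.00 (≈ $10.0000 each)
After Jul 8: 483 on hand, pool $4,074.00 (≈ $8.4348 each)
After Jul 9: 614 on hand, pool $4,991.00 (≈ $8.1287 each)
Jul 14, sell 306: 306/614 × $4,991.00 → $2,487.37
Ending inventory (cost pool remaining) = $2,503.63

COGS = $2,487.37; ending inventory = $2,503.63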